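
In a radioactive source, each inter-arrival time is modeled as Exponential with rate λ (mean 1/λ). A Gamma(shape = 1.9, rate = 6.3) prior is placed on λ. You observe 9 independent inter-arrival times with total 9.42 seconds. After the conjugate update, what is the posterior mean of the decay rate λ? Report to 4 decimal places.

0.6934

With a Gamma(shape α, rate β) prior on the exponential rate λ, the posterior after n observations with total T = Σxᵢ is Gamma(α+n, β+T).
Posterior: Gamma(1.9+9, 6.3+9.42) = Gamma(10.9, 15.72).
Posterior mean of λ = α/β = 10.9/15.72 = 0.6934.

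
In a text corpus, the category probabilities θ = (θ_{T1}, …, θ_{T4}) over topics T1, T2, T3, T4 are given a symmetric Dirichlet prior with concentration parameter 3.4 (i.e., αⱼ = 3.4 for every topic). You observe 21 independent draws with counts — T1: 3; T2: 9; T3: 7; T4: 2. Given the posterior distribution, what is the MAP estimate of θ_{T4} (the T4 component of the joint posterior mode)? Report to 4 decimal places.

0.1438

The Dirichlet prior is conjugate to the Multinomial likelihood: each posterior αⱼ = prior αⱼ + observed count nⱼ.
Posterior concentration: (6.4, 12.4, 10.4, 5.4), total = 34.6.
Joint mode component: (α_{T4}−1)/(Σα−K) = 4.4/30.6 = 0.1438.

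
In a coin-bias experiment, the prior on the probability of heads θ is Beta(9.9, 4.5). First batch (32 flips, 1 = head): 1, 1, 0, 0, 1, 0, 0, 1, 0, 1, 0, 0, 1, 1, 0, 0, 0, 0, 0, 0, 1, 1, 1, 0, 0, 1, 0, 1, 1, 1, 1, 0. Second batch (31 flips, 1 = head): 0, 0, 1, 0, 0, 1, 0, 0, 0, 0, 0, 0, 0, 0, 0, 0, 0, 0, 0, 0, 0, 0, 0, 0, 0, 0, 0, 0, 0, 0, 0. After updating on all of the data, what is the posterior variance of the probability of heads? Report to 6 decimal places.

The Beta prior is conjugate to a Binomial/Bernoulli likelihood; the update adds successes to α and failures to β.
After batch 1: Beta(9.9+15, 4.5+17) = Beta(24.9, 21.5).
After batch 2: Beta(24.9+2, 21.5+29) = Beta(26.9, 50.5).
Var = αβ/((α+β)²(α+β+1)) = 26.9·50.5/(77.4²·78.4) = 0.002892.

0.002892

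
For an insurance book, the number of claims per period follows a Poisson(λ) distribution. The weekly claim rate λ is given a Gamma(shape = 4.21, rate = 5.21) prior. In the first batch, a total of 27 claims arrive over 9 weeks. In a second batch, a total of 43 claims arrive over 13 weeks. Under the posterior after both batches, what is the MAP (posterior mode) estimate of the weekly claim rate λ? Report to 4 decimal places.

With a Gamma(shape α, rate β) prior, the Poisson likelihood is conjugate: the posterior is Gamma(α + ΣXᵢ, β + n).
After batch 1: Gamma(α+S, β+n) = Gamma(4.21+27, 5.21+9) = Gamma(31.21, 14.21).
After batch 2: Gamma(α+S, β+n) = Gamma(31.21+43, 14.21+13) = Gamma(74.21, 27.21).
Mode of Gamma(α,β) for α≥1 is (α−1)/β = 73.21/27.21 = 2.6906.

2.6906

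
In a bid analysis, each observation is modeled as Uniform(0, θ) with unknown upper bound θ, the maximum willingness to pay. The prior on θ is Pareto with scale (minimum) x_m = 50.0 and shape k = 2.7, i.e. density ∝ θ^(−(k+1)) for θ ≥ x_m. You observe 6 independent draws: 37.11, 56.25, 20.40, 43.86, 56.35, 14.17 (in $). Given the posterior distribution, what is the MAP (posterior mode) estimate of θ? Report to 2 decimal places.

A Pareto(scale x_m, shape k) prior on the upper bound θ of Uniform(0, θ) is conjugate: posterior is Pareto(max(x_m, max xᵢ), k + n).
Sample maximum = 56.35; prior scale x_m = 50.0 → posterior scale = max = 56.35.
Posterior shape = 2.7 + 6 = 8.7.
The Pareto density is decreasing on [x_m, ∞), so the mode is x_m = 56.35.

56.35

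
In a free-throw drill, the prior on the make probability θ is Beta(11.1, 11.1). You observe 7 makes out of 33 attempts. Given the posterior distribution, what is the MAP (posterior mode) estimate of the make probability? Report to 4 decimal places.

0.3214

The Beta prior is conjugate to a Binomial/Bernoulli likelihood; the update adds successes to α and failures to β.
Posterior: Beta(α+k, β+n−k) = Beta(11.1+7, 11.1+26) = Beta(18.1, 37.1).
Mode of Beta(a,b) for a,b>1 is (a−1)/(a+b−2) = 17.1/53.2 = 0.3214.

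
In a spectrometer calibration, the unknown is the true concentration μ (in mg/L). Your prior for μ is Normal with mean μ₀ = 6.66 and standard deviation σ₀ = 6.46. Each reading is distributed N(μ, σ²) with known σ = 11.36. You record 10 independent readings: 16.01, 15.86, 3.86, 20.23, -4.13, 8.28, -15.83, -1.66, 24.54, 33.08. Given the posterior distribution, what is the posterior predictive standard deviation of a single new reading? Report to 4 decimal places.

11.7859

For Normal data with known variance σ², a Normal(μ₀, σ₀²) prior on μ is conjugate. Posterior precision = 1/σ₀² + n/σ²; posterior mean is the precision-weighted average of μ₀ and x̄.
σ₀² = 6.46² = 41.7316, σ² = 11.36² = 129.0496; σ² + n·σ₀² = 129.0496 + 10·41.7316 = 546.3656.
Posterior precision = 1/σ₀² + n/σ² = 1/41.7316 + 10/129.0496 = (σ² + n·σ₀²)/(σ₀²σ²) = 546.3656/(41.7316·129.0496); posterior variance σₙ² = σ₀²σ²/(σ² + n·σ₀²) = 41.7316·129.0496/546.3656 = 9.856855.
Predictive variance for one new observation = σₙ² + σ² = 41.7316·129.0496/546.3656 + 129.0496 = σ²·(σ₀² + 546.3656)/546.3656 = 129.0496·588.0972/546.3656 = 138.906455; SD = √(129.0496·588.0972/546.3656) = 11.7859.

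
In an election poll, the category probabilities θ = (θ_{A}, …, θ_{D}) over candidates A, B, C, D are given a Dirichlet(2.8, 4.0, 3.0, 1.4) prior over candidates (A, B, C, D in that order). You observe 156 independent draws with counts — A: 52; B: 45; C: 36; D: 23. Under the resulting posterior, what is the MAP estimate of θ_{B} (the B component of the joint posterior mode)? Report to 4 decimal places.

The Dirichlet prior is conjugate to the Multinomial likelihood: each posterior αⱼ = prior αⱼ + observed count nⱼ.
Posterior concentration: (54.8, 49.0, 39.0, 24.4), total = 167.2.
Joint mode component: (α_{B}−1)/(Σα−K) = 48.0/163.2 = 0.2941.

0.2941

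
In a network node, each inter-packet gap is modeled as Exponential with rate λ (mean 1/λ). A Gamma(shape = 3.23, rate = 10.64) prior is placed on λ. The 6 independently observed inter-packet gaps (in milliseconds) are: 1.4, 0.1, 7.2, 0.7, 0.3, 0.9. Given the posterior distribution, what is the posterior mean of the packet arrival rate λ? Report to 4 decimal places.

0.4346

With a Gamma(shape α, rate β) prior on the exponential rate λ, the posterior after n observations with total T = Σxᵢ is Gamma(α+n, β+T).
Sum of observations T = 10.6 milliseconds; n = 6.
Posterior: Gamma(3.23+6, 10.64+10.6) = Gamma(9.23, 21.24).
Posterior mean of λ = α/β = 9.23/21.24 = 0.4346.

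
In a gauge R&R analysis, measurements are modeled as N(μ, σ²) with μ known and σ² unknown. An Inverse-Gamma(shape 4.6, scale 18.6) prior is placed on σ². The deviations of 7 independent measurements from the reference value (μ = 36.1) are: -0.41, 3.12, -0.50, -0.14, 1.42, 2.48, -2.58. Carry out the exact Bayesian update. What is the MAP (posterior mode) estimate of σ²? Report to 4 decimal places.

With known mean μ and an Inverse-Gamma(α, β) prior on σ², the Normal likelihood is conjugate: posterior is Inv-Gamma(α + n/2, β + Σ(xᵢ−μ)²/2).
Σ(xᵢ−μ)² = (-0.41)² + (3.12)² + (-0.50)² + (-0.14)² + (1.42)² + (2.48)² + (-2.58)² = 24.9953.
Posterior: Inv-Gamma(4.6 + 7/2, 18.6 + 24.9953/2) = Inv-Gamma(8.10, 31.09765).
Mode = β/(α+1) = 31.09765/9.10 = 3.4173.

3.4173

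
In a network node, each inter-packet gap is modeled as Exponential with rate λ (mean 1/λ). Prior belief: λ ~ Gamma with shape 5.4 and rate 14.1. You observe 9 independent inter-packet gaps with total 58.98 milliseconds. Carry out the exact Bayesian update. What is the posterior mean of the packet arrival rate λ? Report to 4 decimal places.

0.1970

With a Gamma(shape α, rate β) prior on the exponential rate λ, the posterior after n observations with total T = Σxᵢ is Gamma(α+n, β+T).
Posterior: Gamma(5.4+9, 14.1+58.98) = Gamma(14.4, 73.08).
Posterior mean of λ = α/β = 14.4/73.08 = 0.1970.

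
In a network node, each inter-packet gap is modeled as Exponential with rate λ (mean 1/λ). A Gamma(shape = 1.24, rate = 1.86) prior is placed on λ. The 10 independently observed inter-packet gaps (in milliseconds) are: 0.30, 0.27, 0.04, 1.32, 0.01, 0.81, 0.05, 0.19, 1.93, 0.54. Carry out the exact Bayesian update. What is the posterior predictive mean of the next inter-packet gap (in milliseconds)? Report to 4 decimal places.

With a Gamma(shape α, rate β) prior on the exponential rate λ, the posterior after n observations with total T = Σxᵢ is Gamma(α+n, β+T).
Sum of observations T = 5.46 milliseconds; n = 10.
Posterior: Gamma(1.24+10, 1.86+5.46) = Gamma(11.24, 7.32).
The predictive distribution for the next observation is Lomax; its mean is β/(α−1) = 7.32/10.24 = 0.7148.

0.7148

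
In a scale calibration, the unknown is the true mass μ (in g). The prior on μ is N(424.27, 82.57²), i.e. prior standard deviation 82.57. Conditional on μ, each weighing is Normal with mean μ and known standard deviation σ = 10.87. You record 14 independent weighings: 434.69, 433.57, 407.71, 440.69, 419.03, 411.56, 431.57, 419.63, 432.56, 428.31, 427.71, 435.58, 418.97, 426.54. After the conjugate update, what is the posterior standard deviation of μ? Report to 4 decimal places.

For Normal data with known variance σ², a Normal(μ₀, σ₀²) prior on μ is conjugate. Posterior precision = 1/σ₀² + n/σ²; posterior mean is the precision-weighted average of μ₀ and x̄.
σ₀² = 82.57² = 6817.8049, σ² = 10.87² = 118.1569; σ² + n·σ₀² = 118.1569 + 14·6817.8049 = 95567.4255.
Posterior precision = 1/σ₀² + n/σ² = 1/6817.8049 + 14/118.1569 = (σ² + n·σ₀²)/(σ₀²σ²) = 95567.4255/(6817.8049·118.1569); posterior variance σₙ² = σ₀²σ²/(σ² + n·σ₀²) = 6817.8049·118.1569/95567.4255 = 8.429344.
Posterior SD = √σₙ² = √(6817.8049·118.1569/95567.4255) = 2.9033.

2.9033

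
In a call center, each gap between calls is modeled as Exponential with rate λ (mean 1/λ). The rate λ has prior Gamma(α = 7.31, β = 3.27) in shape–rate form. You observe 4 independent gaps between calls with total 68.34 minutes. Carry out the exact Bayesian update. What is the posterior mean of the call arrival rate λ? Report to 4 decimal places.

With a Gamma(shape α, rate β) prior on the exponential rate λ, the posterior after n observations with total T = Σxᵢ is Gamma(α+n, β+T).
Posterior: Gamma(7.31+4, 3.27+68.34) = Gamma(11.31, 71.61).
Posterior mean of λ = α/β = 11.31/71.61 = 0.1579.

0.1579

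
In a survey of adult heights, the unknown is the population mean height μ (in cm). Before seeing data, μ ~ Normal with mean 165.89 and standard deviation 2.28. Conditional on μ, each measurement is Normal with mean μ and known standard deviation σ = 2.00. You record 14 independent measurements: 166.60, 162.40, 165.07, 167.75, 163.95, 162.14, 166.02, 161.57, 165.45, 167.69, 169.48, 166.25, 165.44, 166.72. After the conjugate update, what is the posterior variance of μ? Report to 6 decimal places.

For Normal data with known variance σ², a Normal(μ₀, σ₀²) prior on μ is conjugate. Posterior precision = 1/σ₀² + n/σ²; posterior mean is the precision-weighted average of μ₀ and x̄.
σ₀² = 2.28² = 5.1984, σ² = 2.00² = 4; σ² + n·σ₀² = 4 + 14·5.1984 = 76.7776.
Posterior precision = 1/σ₀² + n/σ² = 1/5.1984 + 14/4 = (σ² + n·σ₀²)/(σ₀²σ²) = 76.7776/(5.1984·4); posterior variance σₙ² = σ₀²σ²/(σ² + n·σ₀²) = 5.1984·4/76.7776 = 0.270829.

0.270829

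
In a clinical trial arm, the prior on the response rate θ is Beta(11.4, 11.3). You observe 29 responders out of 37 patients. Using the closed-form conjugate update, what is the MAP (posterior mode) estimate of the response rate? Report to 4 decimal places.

0.6828

The Beta prior is conjugate to a Binomial/Bernoulli likelihood; the update adds successes to α and failures to β.
Posterior: Beta(α+k, β+n−k) = Beta(11.4+29, 11.3+8) = Beta(40.4, 19.3).
Mode of Beta(a,b) for a,b>1 is (a−1)/(a+b−2) = 39.4/57.7 = 0.6828.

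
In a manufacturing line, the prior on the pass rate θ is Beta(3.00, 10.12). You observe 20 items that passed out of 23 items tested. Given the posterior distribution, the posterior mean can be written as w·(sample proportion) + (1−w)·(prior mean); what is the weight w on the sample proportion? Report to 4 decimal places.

The Beta prior is conjugate to a Binomial/Bernoulli likelihood; the update adds successes to α and failures to β.
Posterior mean = (α₀+k)/(α₀+β₀+n) = [n/(α₀+β₀+n)]·(k/n) + [(α₀+β₀)/(α₀+β₀+n)]·α₀/(α₀+β₀), so only n and the prior enter the weight.
The weight on the data is w = n/(α₀+β₀+n) = 23/(3.00+10.12+23) = 23/36.12 = 0.6368.

0.6368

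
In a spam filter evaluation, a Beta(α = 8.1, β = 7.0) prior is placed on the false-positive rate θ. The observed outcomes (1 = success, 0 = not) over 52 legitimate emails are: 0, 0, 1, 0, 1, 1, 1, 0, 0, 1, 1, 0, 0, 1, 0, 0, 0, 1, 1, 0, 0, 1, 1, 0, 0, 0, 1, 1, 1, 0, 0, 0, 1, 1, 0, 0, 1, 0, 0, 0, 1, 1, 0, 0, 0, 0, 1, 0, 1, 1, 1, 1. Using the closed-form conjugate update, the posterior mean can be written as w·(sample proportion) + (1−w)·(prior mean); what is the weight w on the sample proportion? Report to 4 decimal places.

The Beta prior is conjugate to a Binomial/Bernoulli likelihood; the update adds successes to α and failures to β.
Posterior mean = (α₀+k)/(α₀+β₀+n) = [n/(α₀+β₀+n)]·(k/n) + [(α₀+β₀)/(α₀+β₀+n)]·α₀/(α₀+β₀), so only n and the prior enter the weight.
The weight on the data is w = n/(α₀+β₀+n) = 52/(8.1+7.0+52) = 52/67.1 = 0.7750.

0.7750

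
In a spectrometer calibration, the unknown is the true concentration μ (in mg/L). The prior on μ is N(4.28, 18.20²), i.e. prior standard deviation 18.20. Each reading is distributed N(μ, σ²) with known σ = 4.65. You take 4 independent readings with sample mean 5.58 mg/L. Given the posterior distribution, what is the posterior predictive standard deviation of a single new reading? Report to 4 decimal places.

For Normal data with known variance σ², a Normal(μ₀, σ₀²) prior on μ is conjugate. Posterior precision = 1/σ₀² + n/σ²; posterior mean is the precision-weighted average of μ₀ and x̄.
σ₀² = 18.20² = 331.24, σ² = 4.65² = 21.6225; σ² + n·σ₀² = 21.6225 + 4·331.24 = 1346.5825.
Posterior precision = 1/σ₀² + n/σ² = 1/331.24 + 4/21.6225 = (σ² + n·σ₀²)/(σ₀²σ²) = 1346.5825/(331.24·21.6225); posterior variance σₙ² = σ₀²σ²/(σ² + n·σ₀²) = 331.24·21.6225/1346.5825 = 5.318825.
Predictive variance for one new observation = σₙ² + σ² = 331.24·21.6225/1346.5825 + 21.6225 = σ²·(σ₀² + 1346.5825)/1346.5825 = 21.6225·1677.8225/1346.5825 = 26.941325; SD = √(21.6225·1677.8225/1346.5825) = 5.1905.

5.1905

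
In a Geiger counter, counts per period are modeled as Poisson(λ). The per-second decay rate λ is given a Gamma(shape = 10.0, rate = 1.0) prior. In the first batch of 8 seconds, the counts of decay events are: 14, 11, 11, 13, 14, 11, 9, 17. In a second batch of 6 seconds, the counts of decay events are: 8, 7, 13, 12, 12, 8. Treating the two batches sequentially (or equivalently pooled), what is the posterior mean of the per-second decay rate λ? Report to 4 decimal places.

11.3333

With a Gamma(shape α, rate β) prior, the Poisson likelihood is conjugate: the posterior is Gamma(α + ΣXᵢ, β + n).
Batch 1: sum of counts S = 100 over n = 8 seconds.
After batch 1: Gamma(α+S, β+n) = Gamma(10.0+100, 1.0+8) = Gamma(110.0, 9.0).
Batch 2: sum of counts S = 60 over n = 6 seconds.
After batch 2: Gamma(α+S, β+n) = Gamma(110.0+60, 9.0+6) = Gamma(170.0, 15.0).
Posterior mean = α/β = 170.0/15.0 = 11.3333.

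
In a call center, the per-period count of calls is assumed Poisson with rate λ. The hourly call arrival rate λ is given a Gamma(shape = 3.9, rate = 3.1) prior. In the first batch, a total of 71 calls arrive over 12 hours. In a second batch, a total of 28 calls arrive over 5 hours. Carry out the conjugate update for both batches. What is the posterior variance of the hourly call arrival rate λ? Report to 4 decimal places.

0.2547

With a Gamma(shape α, rate β) prior, the Poisson likelihood is conjugate: the posterior is Gamma(α + ΣXᵢ, β + n).
After batch 1: Gamma(α+S, β+n) = Gamma(3.9+71, 3.1+12) = Gamma(74.9, 15.1).
After batch 2: Gamma(α+S, β+n) = Gamma(74.9+28, 15.1+5) = Gamma(102.9, 20.1).
Var = α/β² = 102.9/20.1² = 0.2547.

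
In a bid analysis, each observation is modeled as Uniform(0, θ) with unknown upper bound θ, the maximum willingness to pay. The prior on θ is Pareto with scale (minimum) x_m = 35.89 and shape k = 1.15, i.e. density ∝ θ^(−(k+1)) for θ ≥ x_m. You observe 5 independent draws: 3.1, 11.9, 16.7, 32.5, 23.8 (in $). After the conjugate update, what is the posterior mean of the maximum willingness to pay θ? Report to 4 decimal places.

42.8589

A Pareto(scale x_m, shape k) prior on the upper bound θ of Uniform(0, θ) is conjugate: posterior is Pareto(max(x_m, max xᵢ), k + n).
Sample maximum = 32.5; prior scale x_m = 35.89 → posterior scale = max = 35.89.
Posterior shape = 1.15 + 5 = 6.15.
E[θ|data] = k·x_m/(k−1) = 6.15·35.89/5.15 = 42.8589.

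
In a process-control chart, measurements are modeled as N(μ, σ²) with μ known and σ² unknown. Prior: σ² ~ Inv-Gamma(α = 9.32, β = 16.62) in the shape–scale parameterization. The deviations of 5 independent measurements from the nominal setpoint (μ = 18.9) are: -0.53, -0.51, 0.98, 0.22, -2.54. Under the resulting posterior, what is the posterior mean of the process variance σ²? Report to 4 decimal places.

1.9058

With known mean μ and an Inverse-Gamma(α, β) prior on σ², the Normal likelihood is conjugate: posterior is Inv-Gamma(α + n/2, β + Σ(xᵢ−μ)²/2).
Σ(xᵢ−μ)² = (-0.53)² + (-0.51)² + (0.98)² + (0.22)² + (-2.54)² = 8.0014.
Posterior: Inv-Gamma(9.32 + 5/2, 16.62 + 8.0014/2) = Inv-Gamma(11.82, 20.62070).
E[σ²|data] = β/(α−1) = 20.62070/10.82 = 1.9058.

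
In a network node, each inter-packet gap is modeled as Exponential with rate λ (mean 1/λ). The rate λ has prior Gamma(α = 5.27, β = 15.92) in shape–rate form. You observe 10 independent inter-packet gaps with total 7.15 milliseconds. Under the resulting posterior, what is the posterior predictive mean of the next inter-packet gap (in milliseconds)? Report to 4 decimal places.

With a Gamma(shape α, rate β) prior on the exponential rate λ, the posterior after n observations with total T = Σxᵢ is Gamma(α+n, β+T).
Posterior: Gamma(5.27+10, 15.92+7.15) = Gamma(15.27, 23.07).
The predictive distribution for the next observation is Lomax; its mean is β/(α−1) = 23.07/14.27 = 1.6167.

1.6167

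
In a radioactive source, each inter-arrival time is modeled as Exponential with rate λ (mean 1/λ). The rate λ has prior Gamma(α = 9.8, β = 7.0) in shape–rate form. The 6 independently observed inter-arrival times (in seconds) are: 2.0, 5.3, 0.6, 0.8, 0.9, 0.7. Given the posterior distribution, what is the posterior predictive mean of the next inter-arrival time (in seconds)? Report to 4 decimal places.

1.1689

With a Gamma(shape α, rate β) prior on the exponential rate λ, the posterior after n observations with total T = Σxᵢ is Gamma(α+n, β+T).
Sum of observations T = 10.3 seconds; n = 6.
Posterior: Gamma(9.8+6, 7.0+10.3) = Gamma(15.8, 17.3).
The predictive distribution for the next observation is Lomax; its mean is β/(α−1) = 17.3/14.8 = 1.1689.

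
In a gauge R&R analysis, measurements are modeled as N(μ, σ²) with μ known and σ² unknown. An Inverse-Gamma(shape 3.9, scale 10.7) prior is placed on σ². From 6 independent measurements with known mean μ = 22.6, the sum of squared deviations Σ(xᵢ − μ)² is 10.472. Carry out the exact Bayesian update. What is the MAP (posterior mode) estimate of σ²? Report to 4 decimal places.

With known mean μ and an Inverse-Gamma(α, β) prior on σ², the Normal likelihood is conjugate: posterior is Inv-Gamma(α + n/2, β + Σ(xᵢ−μ)²/2).
Posterior: Inv-Gamma(3.9 + 6/2, 10.7 + 10.472/2) = Inv-Gamma(6.90, 15.9360).
Mode = β/(α+1) = 15.9360/7.90 = 2.0172.

2.0172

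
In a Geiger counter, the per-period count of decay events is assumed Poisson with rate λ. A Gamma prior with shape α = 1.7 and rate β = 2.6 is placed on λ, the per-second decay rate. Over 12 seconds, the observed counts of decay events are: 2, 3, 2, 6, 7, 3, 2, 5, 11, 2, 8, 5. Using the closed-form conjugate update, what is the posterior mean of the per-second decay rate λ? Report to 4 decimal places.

3.9521

With a Gamma(shape α, rate β) prior, the Poisson likelihood is conjugate: the posterior is Gamma(α + ΣXᵢ, β + n).
Sum of counts S = 56 over n = 12 seconds.
Posterior: Gamma(α+S, β+n) = Gamma(1.7+56, 2.6+12) = Gamma(57.7, 14.6).
Posterior mean = α/β = 57.7/14.6 = 3.9521.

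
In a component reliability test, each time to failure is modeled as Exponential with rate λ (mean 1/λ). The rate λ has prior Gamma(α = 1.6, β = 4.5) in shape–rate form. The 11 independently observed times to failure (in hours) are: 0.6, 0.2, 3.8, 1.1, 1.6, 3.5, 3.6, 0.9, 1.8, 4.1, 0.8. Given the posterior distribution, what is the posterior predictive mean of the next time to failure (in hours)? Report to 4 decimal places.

With a Gamma(shape α, rate β) prior on the exponential rate λ, the posterior after n observations with total T = Σxᵢ is Gamma(α+n, β+T).
Sum of observations T = 22.0 hours; n = 11.
Posterior: Gamma(1.6+11, 4.5+22.0) = Gamma(12.6, 26.5).
The predictive distribution for the next observation is Lomax; its mean is β/(α−1) = 26.5/11.6 = 2.2845.

2.2845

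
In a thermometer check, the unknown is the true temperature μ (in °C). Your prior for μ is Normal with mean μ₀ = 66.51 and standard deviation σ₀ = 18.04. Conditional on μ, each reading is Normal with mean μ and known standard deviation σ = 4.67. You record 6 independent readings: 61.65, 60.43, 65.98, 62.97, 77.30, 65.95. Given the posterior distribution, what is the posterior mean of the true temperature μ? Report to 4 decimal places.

65.7221

For Normal data with known variance σ², a Normal(μ₀, σ₀²) prior on μ is conjugate. Posterior precision = 1/σ₀² + n/σ²; posterior mean is the precision-weighted average of μ₀ and x̄.
Σxᵢ = 61.65 + 60.43 + 65.98 + 62.97 + 77.30 + 65.95 = 394.28, so n·x̄ = 394.28.
σ₀² = 18.04² = 325.4416, σ² = 4.67² = 21.8089; σ² + n·σ₀² = 21.8089 + 6·325.4416 = 1974.4585.
Posterior mean = (μ₀/σ₀² + n·x̄/σ²)/(1/σ₀² + n/σ²) = (σ²·μ₀ + σ₀²·n·x̄)/(σ² + n·σ₀²) = (21.8089·66.51 + 325.4416·394.28)/1974.4585 = 129765.623987/1974.4585 = 65.7221.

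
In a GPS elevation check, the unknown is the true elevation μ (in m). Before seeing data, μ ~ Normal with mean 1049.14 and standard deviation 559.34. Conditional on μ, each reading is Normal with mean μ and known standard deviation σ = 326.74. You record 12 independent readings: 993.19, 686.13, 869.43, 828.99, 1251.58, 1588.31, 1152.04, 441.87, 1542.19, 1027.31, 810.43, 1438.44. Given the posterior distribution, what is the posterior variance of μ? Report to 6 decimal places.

For Normal data with known variance σ², a Normal(μ₀, σ₀²) prior on μ is conjugate. Posterior precision = 1/σ₀² + n/σ²; posterior mean is the precision-weighted average of μ₀ and x̄.
σ₀² = 559.34² = 312861.2356, σ² = 326.74² = 106759.0276; σ² + n·σ₀² = 106759.0276 + 12·312861.2356 = 3861093.8548.
Posterior precision = 1/σ₀² + n/σ² = 1/312861.2356 + 12/106759.0276 = (σ² + n·σ₀²)/(σ₀²σ²) = 3861093.8548/(312861.2356·106759.0276); posterior variance σₙ² = σ₀²σ²/(σ² + n·σ₀²) = 312861.2356·106759.0276/3861093.8548 = 8650.595542.

8650.595542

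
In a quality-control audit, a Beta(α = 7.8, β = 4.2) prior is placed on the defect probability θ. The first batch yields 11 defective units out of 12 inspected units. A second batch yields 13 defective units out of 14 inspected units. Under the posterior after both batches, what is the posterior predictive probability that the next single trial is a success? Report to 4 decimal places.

The Beta prior is conjugate to a Binomial/Bernoulli likelihood; the update adds successes to α and failures to β.
After batch 1: Beta(7.8+11, 4.2+1) = Beta(18.8, 5.2).
After batch 2: Beta(18.8+13, 5.2+1) = Beta(31.8, 6.2).
For a single future Bernoulli trial, P(success | data) = α/(α+β) = 0.8368.

0.8368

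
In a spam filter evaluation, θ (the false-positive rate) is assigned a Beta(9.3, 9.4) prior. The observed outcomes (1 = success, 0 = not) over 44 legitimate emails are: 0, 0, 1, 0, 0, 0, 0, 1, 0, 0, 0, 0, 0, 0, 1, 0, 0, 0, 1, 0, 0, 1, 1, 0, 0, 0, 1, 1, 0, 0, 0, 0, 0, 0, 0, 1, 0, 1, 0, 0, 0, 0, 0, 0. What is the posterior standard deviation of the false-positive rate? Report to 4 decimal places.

The Beta prior is conjugate to a Binomial/Bernoulli likelihood; the update adds successes to α and failures to β.
Posterior: Beta(α+k, β+n−k) = Beta(9.3+10, 9.4+34) = Beta(19.3, 43.4).
Var = αβ/((α+β)²(α+β+1)) = 19.3·43.4/(62.7²·63.7) = 0.00334482; SD = √0.00334482 = 0.0578.

0.0578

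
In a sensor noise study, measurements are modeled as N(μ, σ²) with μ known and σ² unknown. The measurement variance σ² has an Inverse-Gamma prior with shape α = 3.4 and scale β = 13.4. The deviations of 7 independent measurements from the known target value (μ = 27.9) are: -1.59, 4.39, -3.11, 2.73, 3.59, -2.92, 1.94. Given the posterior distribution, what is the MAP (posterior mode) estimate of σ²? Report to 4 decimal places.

5.7534

With known mean μ and an Inverse-Gamma(α, β) prior on σ², the Normal likelihood is conjugate: posterior is Inv-Gamma(α + n/2, β + Σ(xᵢ−μ)²/2).
Σ(xᵢ−μ)² = (-1.59)² + (4.39)² + (-3.11)² + (2.73)² + (3.59)² + (-2.92)² + (1.94)² = 64.1033.
Posterior: Inv-Gamma(3.4 + 7/2, 13.4 + 64.1033/2) = Inv-Gamma(6.90, 45.45165).
Mode = β/(α+1) = 45.45165/7.90 = 5.7534.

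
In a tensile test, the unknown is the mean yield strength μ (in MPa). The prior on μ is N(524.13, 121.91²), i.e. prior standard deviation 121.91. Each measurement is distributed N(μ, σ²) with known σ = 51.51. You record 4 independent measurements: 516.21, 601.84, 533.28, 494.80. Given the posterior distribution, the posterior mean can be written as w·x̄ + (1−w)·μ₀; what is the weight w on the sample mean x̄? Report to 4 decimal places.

For Normal data with known variance σ², a Normal(μ₀, σ₀²) prior on μ is conjugate. Posterior precision = 1/σ₀² + n/σ²; posterior mean is the precision-weighted average of μ₀ and x̄.
σ₀² = 121.91² = 14862.0481, σ² = 51.51² = 2653.2801. Prior precision 1/σ₀² = 1/14862.0481; data precision n/σ² = 4/2653.2801.
w = (n/σ²)/(1/σ₀² + n/σ²) = n·σ₀²/(σ² + n·σ₀²) = 4·14862.0481/(2653.2801 + 4·14862.0481) = 59448.1924/62101.4725 = 0.9573.

0.9573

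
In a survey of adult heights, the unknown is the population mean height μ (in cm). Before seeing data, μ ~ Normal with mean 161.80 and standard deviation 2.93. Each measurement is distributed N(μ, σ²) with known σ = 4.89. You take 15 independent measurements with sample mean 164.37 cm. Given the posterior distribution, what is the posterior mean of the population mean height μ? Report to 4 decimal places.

For Normal data with known variance σ², a Normal(μ₀, σ₀²) prior on μ is conjugate. Posterior precision = 1/σ₀² + n/σ²; posterior mean is the precision-weighted average of μ₀ and x̄.
n·x̄ = 15·164.37 = 2465.55.
σ₀² = 2.93² = 8.5849, σ² = 4.89² = 23.9121; σ² + n·σ₀² = 23.9121 + 15·8.5849 = 152.6856.
Posterior mean = (μ₀/σ₀² + n·x̄/σ²)/(1/σ₀² + n/σ²) = (σ²·μ₀ + σ₀²·n·x̄)/(σ² + n·σ₀²) = (23.9121·161.80 + 8.5849·2465.55)/152.6856 = 25035.477975/152.6856 = 163.9675.

163.9675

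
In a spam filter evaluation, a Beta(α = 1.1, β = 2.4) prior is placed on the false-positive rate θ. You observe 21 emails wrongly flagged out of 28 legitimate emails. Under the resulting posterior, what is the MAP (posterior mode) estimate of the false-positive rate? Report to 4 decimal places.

The Beta prior is conjugate to a Binomial/Bernoulli likelihood; the update adds successes to α and failures to β.
Posterior: Beta(α+k, β+n−k) = Beta(1.1+21, 2.4+7) = Beta(22.1, 9.4).
Mode of Beta(a,b) for a,b>1 is (a−1)/(a+b−2) = 21.1/29.5 = 0.7153.

0.7153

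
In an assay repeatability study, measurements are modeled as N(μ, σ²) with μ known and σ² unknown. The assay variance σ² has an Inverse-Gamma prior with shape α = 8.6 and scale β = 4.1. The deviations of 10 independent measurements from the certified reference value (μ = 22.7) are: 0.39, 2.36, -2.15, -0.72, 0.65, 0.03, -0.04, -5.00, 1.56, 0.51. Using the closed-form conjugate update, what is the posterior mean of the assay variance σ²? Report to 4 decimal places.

1.8723

With known mean μ and an Inverse-Gamma(α, β) prior on σ², the Normal likelihood is conjugate: posterior is Inv-Gamma(α + n/2, β + Σ(xᵢ−μ)²/2).
Σ(xᵢ−μ)² = (0.39)² + (2.36)² + (-2.15)² + (-0.72)² + (0.65)² + (0.03)² + (-0.04)² + (-5.00)² + (1.56)² + (0.51)² = 38.9813.
Posterior: Inv-Gamma(8.6 + 10/2, 4.1 + 38.9813/2) = Inv-Gamma(13.60, 23.59065).
E[σ²|data] = β/(α−1) = 23.59065/12.60 = 1.8723.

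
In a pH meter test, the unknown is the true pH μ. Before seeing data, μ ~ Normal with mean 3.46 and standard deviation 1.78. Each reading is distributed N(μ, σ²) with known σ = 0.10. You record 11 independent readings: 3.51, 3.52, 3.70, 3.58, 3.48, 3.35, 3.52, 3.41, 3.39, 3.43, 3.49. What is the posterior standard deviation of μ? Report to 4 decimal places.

For Normal data with known variance σ², a Normal(μ₀, σ₀²) prior on μ is conjugate. Posterior precision = 1/σ₀² + n/σ²; posterior mean is the precision-weighted average of μ₀ and x̄.
σ₀² = 1.78² = 3.1684, σ² = 0.10² = 0.01; σ² + n·σ₀² = 0.01 + 11·3.1684 = 34.8624.
Posterior precision = 1/σ₀² + n/σ² = 1/3.1684 + 11/0.01 = (σ² + n·σ₀²)/(σ₀²σ²) = 34.8624/(3.1684·0.01); posterior variance σₙ² = σ₀²σ²/(σ² + n·σ₀²) = 3.1684·0.01/34.8624 = 0.000909.
Posterior SD = √σₙ² = √(3.1684·0.01/34.8624) = 0.0301.

0.0301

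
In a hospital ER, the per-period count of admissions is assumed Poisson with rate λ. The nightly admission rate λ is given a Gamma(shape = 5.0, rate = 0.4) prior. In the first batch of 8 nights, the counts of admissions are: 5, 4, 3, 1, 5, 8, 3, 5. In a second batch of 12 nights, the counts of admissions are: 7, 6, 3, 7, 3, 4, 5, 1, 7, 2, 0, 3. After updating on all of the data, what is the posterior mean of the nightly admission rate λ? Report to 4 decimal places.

With a Gamma(shape α, rate β) prior, the Poisson likelihood is conjugate: the posterior is Gamma(α + ΣXᵢ, β + n).
Batch 1: sum of counts S = 34 over n = 8 nights.
After batch 1: Gamma(α+S, β+n) = Gamma(5.0+34, 0.4+8) = Gamma(39.0, 8.4).
Batch 2: sum of counts S = 48 over n = 12 nights.
After batch 2: Gamma(α+S, β+n) = Gamma(39.0+48, 8.4+12) = Gamma(87.0, 20.4).
Posterior mean = α/β = 87.0/20.4 = 4.2647.

4.2647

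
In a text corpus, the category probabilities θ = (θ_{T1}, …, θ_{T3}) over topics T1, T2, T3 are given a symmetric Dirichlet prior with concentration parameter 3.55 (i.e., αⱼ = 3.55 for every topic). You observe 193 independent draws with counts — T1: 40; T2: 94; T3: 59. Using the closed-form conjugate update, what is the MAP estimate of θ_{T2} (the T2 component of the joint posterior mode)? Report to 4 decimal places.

0.4812

The Dirichlet prior is conjugate to the Multinomial likelihood: each posterior αⱼ = prior αⱼ + observed count nⱼ.
Posterior concentration: (43.55, 97.55, 62.55), total = 203.65.
Joint mode component: (α_{T2}−1)/(Σα−K) = 96.55/200.65 = 0.4812.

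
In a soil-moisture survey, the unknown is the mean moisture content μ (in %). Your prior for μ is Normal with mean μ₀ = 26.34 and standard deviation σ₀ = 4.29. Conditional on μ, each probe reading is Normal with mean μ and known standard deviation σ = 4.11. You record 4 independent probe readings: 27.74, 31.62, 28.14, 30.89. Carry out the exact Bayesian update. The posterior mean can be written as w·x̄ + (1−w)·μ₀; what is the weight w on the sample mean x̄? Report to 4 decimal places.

For Normal data with known variance σ², a Normal(μ₀, σ₀²) prior on μ is conjugate. Posterior precision = 1/σ₀² + n/σ²; posterior mean is the precision-weighted average of μ₀ and x̄.
σ₀² = 4.29² = 18.4041, σ² = 4.11² = 16.8921. Prior precision 1/σ₀² = 1/18.4041; data precision n/σ² = 4/16.8921.
w = (n/σ²)/(1/σ₀² + n/σ²) = n·σ₀²/(σ² + n·σ₀²) = 4·18.4041/(16.8921 + 4·18.4041) = 73.6164/90.5085 = 0.8134.

0.8134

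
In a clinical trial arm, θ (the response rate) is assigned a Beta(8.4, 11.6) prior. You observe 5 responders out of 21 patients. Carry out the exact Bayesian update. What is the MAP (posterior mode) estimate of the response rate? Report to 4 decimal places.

0.3179

The Beta prior is conjugate to a Binomial/Bernoulli likelihood; the update adds successes to α and failures to β.
Posterior: Beta(α+k, β+n−k) = Beta(8.4+5, 11.6+16) = Beta(13.4, 27.6).
Mode of Beta(a,b) for a,b>1 is (a−1)/(a+b−2) = 12.4/39.0 = 0.3179.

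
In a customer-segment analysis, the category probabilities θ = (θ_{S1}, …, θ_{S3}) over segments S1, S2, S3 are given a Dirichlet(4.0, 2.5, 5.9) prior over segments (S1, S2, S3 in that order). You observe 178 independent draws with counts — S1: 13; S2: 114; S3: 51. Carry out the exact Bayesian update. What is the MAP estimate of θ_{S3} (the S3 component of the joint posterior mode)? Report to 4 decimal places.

0.2983

The Dirichlet prior is conjugate to the Multinomial likelihood: each posterior αⱼ = prior αⱼ + observed count nⱼ.
Posterior concentration: (17.0, 116.5, 56.9), total = 190.4.
Joint mode component: (α_{S3}−1)/(Σα−K) = 55.9/187.4 = 0.2983.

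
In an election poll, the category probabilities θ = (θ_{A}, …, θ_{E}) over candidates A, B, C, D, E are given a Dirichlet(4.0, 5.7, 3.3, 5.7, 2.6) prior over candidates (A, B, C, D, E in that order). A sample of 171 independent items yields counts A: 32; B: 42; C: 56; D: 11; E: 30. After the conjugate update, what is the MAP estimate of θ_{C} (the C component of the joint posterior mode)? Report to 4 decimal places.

0.3113

The Dirichlet prior is conjugate to the Multinomial likelihood: each posterior αⱼ = prior αⱼ + observed count nⱼ.
Posterior concentration: (36.0, 47.7, 59.3, 16.7, 32.6), total = 192.3.
Joint mode component: (α_{C}−1)/(Σα−K) = 58.3/187.3 = 0.3113.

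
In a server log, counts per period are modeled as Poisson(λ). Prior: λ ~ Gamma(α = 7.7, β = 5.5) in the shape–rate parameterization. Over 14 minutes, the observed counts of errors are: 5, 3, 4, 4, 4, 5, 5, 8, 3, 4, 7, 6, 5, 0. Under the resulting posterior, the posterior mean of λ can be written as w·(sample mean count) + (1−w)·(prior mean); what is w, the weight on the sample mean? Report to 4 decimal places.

With a Gamma(shape α, rate β) prior, the Poisson likelihood is conjugate: the posterior is Gamma(α + ΣXᵢ, β + n).
Posterior mean = (α₀+S)/(β₀+n) = [n/(β₀+n)]·(S/n) + [β₀/(β₀+n)]·(α₀/β₀), so only n and β₀ enter the weight.
Weight on data w = n/(β₀+n) = 14/(5.5+14) = 14/19.5 = 0.7179.

0.7179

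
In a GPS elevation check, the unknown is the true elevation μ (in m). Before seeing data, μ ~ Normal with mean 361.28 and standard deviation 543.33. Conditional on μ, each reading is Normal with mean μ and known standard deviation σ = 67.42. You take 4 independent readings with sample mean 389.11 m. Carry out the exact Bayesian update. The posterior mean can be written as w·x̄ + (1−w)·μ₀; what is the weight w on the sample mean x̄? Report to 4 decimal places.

0.9962

For Normal data with known variance σ², a Normal(μ₀, σ₀²) prior on μ is conjugate. Posterior precision = 1/σ₀² + n/σ²; posterior mean is the precision-weighted average of μ₀ and x̄.
σ₀² = 543.33² = 295207.4889, σ² = 67.42² = 4545.4564. Prior precision 1/σ₀² = 1/295207.4889; data precision n/σ² = 4/4545.4564.
w = (n/σ²)/(1/σ₀² + n/σ²) = n·σ₀²/(σ² + n·σ₀²) = 4·295207.4889/(4545.4564 + 4·295207.4889) = 1180829.9556/1185375.412 = 0.9962.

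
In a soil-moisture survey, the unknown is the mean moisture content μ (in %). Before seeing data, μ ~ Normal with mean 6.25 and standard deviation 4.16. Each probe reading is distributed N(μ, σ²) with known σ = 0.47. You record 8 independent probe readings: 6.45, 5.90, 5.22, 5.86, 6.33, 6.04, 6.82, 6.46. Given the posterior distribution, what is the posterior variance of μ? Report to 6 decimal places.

0.027569

For Normal data with known variance σ², a Normal(μ₀, σ₀²) prior on μ is conjugate. Posterior precision = 1/σ₀² + n/σ²; posterior mean is the precision-weighted average of μ₀ and x̄.
σ₀² = 4.16² = 17.3056, σ² = 0.47² = 0.2209; σ² + n·σ₀² = 0.2209 + 8·17.3056 = 138.6657.
Posterior precision = 1/σ₀² + n/σ² = 1/17.3056 + 8/0.2209 = (σ² + n·σ₀²)/(σ₀²σ²) = 138.6657/(17.3056·0.2209); posterior variance σₙ² = σ₀²σ²/(σ² + n·σ₀²) = 17.3056·0.2209/138.6657 = 0.027569.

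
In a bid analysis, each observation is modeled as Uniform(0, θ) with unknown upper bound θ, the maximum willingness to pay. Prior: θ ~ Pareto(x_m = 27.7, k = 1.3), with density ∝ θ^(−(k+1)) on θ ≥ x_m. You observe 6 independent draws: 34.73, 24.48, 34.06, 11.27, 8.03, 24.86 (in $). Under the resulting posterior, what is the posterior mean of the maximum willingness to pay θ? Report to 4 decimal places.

A Pareto(scale x_m, shape k) prior on the upper bound θ of Uniform(0, θ) is conjugate: posterior is Pareto(max(x_m, max xᵢ), k + n).
Sample maximum = 34.73; prior scale x_m = 27.7 → posterior scale = max = 34.73.
Posterior shape = 1.3 + 6 = 7.3.
E[θ|data] = k·x_m/(k−1) = 7.3·34.73/6.3 = 40.2427.

40.2427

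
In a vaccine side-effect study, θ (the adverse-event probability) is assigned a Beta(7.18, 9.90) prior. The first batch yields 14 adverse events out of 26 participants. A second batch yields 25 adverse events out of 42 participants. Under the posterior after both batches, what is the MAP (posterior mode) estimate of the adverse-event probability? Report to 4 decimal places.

The Beta prior is conjugate to a Binomial/Bernoulli likelihood; the update adds successes to α and failures to β.
After batch 1: Beta(7.18+14, 9.90+12) = Beta(21.18, 21.90).
After batch 2: Beta(21.18+25, 21.90+17) = Beta(46.18, 38.90).
Mode of Beta(a,b) for a,b>1 is (a−1)/(a+b−2) = 45.18/83.08 = 0.5438.

0.5438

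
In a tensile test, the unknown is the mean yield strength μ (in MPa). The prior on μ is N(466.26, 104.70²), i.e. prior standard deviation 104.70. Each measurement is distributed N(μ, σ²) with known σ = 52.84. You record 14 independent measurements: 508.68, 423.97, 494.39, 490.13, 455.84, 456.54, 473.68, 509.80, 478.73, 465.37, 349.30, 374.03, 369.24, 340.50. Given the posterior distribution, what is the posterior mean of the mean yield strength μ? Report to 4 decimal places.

442.5878

For Normal data with known variance σ², a Normal(μ₀, σ₀²) prior on μ is conjugate. Posterior precision = 1/σ₀² + n/σ²; posterior mean is the precision-weighted average of μ₀ and x̄.
Σxᵢ = 508.68 + 423.97 + 494.39 + 490.13 + 455.84 + 456.54 + 473.68 + 509.80 + 478.73 + 465.37 + 349.30 + 374.03 + 369.24 + 340.50 = 6190.2, so n·x̄ = 6190.2.
σ₀² = 104.70² = 10962.09, σ² = 52.84² = 2792.0656; σ² + n·σ₀² = 2792.0656 + 14·10962.09 = 156261.3256.
Posterior mean = (μ₀/σ₀² + n·x̄/σ²)/(1/σ₀² + n/σ²) = (σ²·μ₀ + σ₀²·n·x̄)/(σ² + n·σ₀²) = (2792.0656·466.26 + 10962.09·6190.2)/156261.3256 = 69159358.024656/156261.3256 = 442.5878.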